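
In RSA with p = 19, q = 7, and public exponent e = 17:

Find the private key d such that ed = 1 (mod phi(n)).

Step 1: n = 19 * 7 = 133.
Step 2: phi(n) = 18 * 6 = 108.
Step 3: Find d such that 17 * d = 1 (mod 108).
Step 4: d = 17^(-1) mod 108 = 89.
Verification: 17 * 89 = 1513 = 14 * 108 + 1.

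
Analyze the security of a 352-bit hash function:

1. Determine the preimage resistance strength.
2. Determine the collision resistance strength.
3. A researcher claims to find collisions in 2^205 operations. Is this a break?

Step 1: Preimage resistance requires brute-force of 2^352 operations.
Step 2: Collision resistance (birthday bound) = 2^(352/2) = 2^176.
Step 3: The claimed attack costs 2^205 operations.
Step 4: Since 2^205 >= 2^176, the claimed attack is no faster than the generic birthday attack, so this does not break collision resistance.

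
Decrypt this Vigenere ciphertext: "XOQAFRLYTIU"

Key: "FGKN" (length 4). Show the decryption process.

Step 1: Key 'FGKN' has length 4. Extended key: FGKNFGKNFGK
Step 2: Decrypt each position:
  X(23) - F(5) = 18 = S
  O(14) - G(6) = 8 = I
  Q(16) - K(10) = 6 = G
  A(0) - N(13) = 13 = N
  F(5) - F(5) = 0 = A
  R(17) - G(6) = 11 = L
  L(11) - K(10) = 1 = B
  Y(24) - N(13) = 11 = L
  T(19) - F(5) = 14 = O
  I(8) - G(6) = 2 = C
  U(20) - K(10) = 10 = K
Plaintext: SIGNALBLOCK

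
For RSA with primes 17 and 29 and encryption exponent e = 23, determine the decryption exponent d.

Step 1: n = 17 * 29 = 493.
Step 2: phi(n) = 16 * 28 = 448.
Step 3: Find d such that 23 * d = 1 (mod 448).
Step 4: d = 23^(-1) mod 448 = 39.
Verification: 23 * 39 = 897 = 2 * 448 + 1.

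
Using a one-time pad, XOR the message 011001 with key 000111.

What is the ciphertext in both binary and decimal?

Step 1: Write out the XOR operation bit by bit:
  Message: 011001
  Key:     000111
  XOR:     011110
Step 2: Convert to decimal: 011110 = 30.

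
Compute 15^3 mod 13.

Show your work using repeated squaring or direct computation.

Step 1: Compute 15^3 mod 13 step by step, reducing modulo 13 at each step.
  15^1 mod 13 = 2
  15^2 mod 13 = (2 * 15) mod 13 = 4
  15^3 mod 13 = (4 * 15) mod 13 = 8
Step 2: Result = 8.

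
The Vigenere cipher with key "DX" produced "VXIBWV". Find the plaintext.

Step 1: Extend key: DXDXDX
Step 2: Decrypt each letter (c - k) mod 26:
  V(21) - D(3) = (21-3) mod 26 = 18 = S
  X(23) - X(23) = (23-23) mod 26 = 0 = A
  I(8) - D(3) = (8-3) mod 26 = 5 = F
  B(1) - X(23) = (1-23) mod 26 = 4 = E
  W(22) - D(3) = (22-3) mod 26 = 19 = T
  V(21) - X(23) = (21-23) mod 26 = 24 = Y
Plaintext: SAFETY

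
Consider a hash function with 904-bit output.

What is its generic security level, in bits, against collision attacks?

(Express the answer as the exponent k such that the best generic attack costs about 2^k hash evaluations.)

Step 1: The hash has a 904-bit output.
Step 2: Collision resistance means it should be infeasible to find any x != y with h(x) = h(y).
By the birthday bound, a generic collision search succeeds after about sqrt(2^904) = 2^(904/2) = 2^452 evaluations.
Step 3: Security level = 452 bits.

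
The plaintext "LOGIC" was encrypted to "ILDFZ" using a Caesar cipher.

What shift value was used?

Step 1: Compare first letters: L (position 11) -> I (position 8).
Step 2: Shift = (8 - 11) mod 26 = 23.
The shift value is 23.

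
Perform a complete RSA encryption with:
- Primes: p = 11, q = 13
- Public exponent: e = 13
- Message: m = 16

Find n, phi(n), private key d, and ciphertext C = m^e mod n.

Step 1: n = 11 * 13 = 143.
Step 2: phi(n) = (11-1)(13-1) = 10 * 12 = 120.
Step 3: Find d = 13^(-1) mod 120 = 37.
  Verify: 13 * 37 = 481 = 1 (mod 120).
Step 4: C = 16^13 mod 143 = 81.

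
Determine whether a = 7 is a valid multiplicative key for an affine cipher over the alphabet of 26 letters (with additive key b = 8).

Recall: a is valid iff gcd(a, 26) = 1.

Step 1: Compute gcd(7, 26).
Step 2: gcd(7, 26) = 1.
Since gcd = 1, 7 is coprime with 26, so it is a valid key.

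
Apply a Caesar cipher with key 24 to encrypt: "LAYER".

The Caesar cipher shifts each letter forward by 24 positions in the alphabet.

Step 1: For each letter, shift forward by 24 positions (mod 26).
  L (position 11) -> position (11+24) mod 26 = 9 -> J
  A (position 0) -> position (0+24) mod 26 = 24 -> Y
  Y (position 24) -> position (24+24) mod 26 = 22 -> W
  E (position 4) -> position (4+24) mod 26 = 2 -> C
  R (position 17) -> position (17+24) mod 26 = 15 -> P
Result: JYWCP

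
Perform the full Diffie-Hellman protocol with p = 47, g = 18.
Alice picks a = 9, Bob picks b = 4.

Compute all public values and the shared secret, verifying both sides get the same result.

Step 1: A = g^a mod p = 18^9 mod 47 = 17.
Step 2: B = g^b mod p = 18^4 mod 47 = 25.
Step 3: Alice computes s = B^a mod p = 25^9 mod 47 = 2.
Step 4: Bob computes s = A^b mod p = 17^4 mod 47 = 2.
Both sides agree: shared secret = 2.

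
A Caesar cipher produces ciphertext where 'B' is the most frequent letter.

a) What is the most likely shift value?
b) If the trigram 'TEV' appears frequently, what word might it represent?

Step 1: In English, 'E' is the most frequent letter (12.7%).
Step 2: The most frequent ciphertext letter is 'B' (position 1).
Step 3: Shift = (1 - 4) mod 26 = 23.
Step 4: Decrypt 'TEV' by shifting back 23:
  T -> W
  E -> H
  V -> Y
Step 5: 'TEV' decrypts to 'WHY'.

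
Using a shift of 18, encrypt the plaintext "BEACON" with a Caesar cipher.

Step 1: For each letter, shift forward by 18 positions (mod 26).
  B (position 1) -> position (1+18) mod 26 = 19 -> T
  E (position 4) -> position (4+18) mod 26 = 22 -> W
  A (position 0) -> position (0+18) mod 26 = 18 -> S
  C (position 2) -> position (2+18) mod 26 = 20 -> U
  O (position 14) -> position (14+18) mod 26 = 6 -> G
  N (position 13) -> position (13+18) mod 26 = 5 -> F
Result: TWSUGF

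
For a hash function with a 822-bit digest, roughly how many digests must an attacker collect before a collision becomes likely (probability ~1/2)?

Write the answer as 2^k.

Step 1: The birthday paradox gives collision probability ~50% after sqrt(2^n) = 2^(n/2) hashes.
Step 2: For 822-bit output: 2^(822/2) = 2^411.
Step 3: Approximately 2^411 hash computations needed.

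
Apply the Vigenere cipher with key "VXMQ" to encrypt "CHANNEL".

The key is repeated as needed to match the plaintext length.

Step 1: Repeat key to match plaintext length:
  Plaintext: CHANNEL
  Key:       VXMQVXM
Step 2: Encrypt each letter:
  C(2) + V(21) = (2+21) mod 26 = 23 = X
  H(7) + X(23) = (7+23) mod 26 = 4 = E
  A(0) + M(12) = (0+12) mod 26 = 12 = M
  N(13) + Q(16) = (13+16) mod 26 = 3 = D
  N(13) + V(21) = (13+21) mod 26 = 8 = I
  E(4) + X(23) = (4+23) mod 26 = 1 = B
  L(11) + M(12) = (11+12) mod 26 = 23 = X
Ciphertext: XEMDIBX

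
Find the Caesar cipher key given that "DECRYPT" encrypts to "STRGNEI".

Step 1: Compare first letters: D (position 3) -> S (position 18).
Step 2: Shift = (18 - 3) mod 26 = 15.
The shift value is 15.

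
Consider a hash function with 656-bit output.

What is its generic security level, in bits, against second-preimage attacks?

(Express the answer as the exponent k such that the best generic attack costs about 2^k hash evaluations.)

Step 1: The hash has a 656-bit output.
Step 2: Second-preimage resistance means: given a specific input x, it should be infeasible to find a different y with h(y) = h(x).
With a 656-bit output, a generic search for a second preimage costs about 2^656 evaluations (each trial matches the fixed target with probability 2^-656).
Step 3: Security level = 656 bits.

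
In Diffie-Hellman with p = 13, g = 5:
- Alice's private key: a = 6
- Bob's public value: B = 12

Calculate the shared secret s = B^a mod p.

Step 1: s = B^a mod p = 12^6 mod 13.
  12^1 mod 13 = 12
  12^2 mod 13 = (12 * 12) mod 13 = 1
  12^3 mod 13 = (1 * 12) mod 13 = 12
  12^4 mod 13 = (12 * 12) mod 13 = 1
  12^5 mod 13 = (1 * 12) mod 13 = 12
  12^6 mod 13 = (12 * 12) mod 13 = 1
Result: shared secret = 1.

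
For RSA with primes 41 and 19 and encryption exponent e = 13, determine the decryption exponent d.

Step 1: n = 41 * 19 = 779.
Step 2: phi(n) = 40 * 18 = 720.
Step 3: Find d such that 13 * d = 1 (mod 720).
Step 4: d = 13^(-1) mod 720 = 277.
Verification: 13 * 277 = 3601 = 5 * 720 + 1.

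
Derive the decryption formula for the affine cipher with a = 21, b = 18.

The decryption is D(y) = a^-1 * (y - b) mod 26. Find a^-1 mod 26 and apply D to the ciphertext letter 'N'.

Step 1: Find a^-1, the modular inverse of 21 mod 26.
Step 2: We need 21 * a^-1 = 1 (mod 26).
Step 3: 21 * 5 = 105 = 4 * 26 + 1, so a^-1 = 5.
Step 4: D(y) = 5(y - 18) mod 26.
Step 5: Apply to 'N' (y = 13): D(13) = 5 * (13 - 18) mod 26 = 5 * -5 mod 26 = 1 -> 'B'.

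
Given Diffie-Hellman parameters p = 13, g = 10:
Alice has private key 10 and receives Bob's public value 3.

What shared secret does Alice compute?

Step 1: s = B^a mod p = 3^10 mod 13.
  3^1 mod 13 = 3
  3^2 mod 13 = (3 * 3) mod 13 = 9
  3^3 mod 13 = (9 * 3) mod 13 = 1
  3^4 mod 13 = (1 * 3) mod 13 = 3
  3^5 mod 13 = (3 * 3) mod 13 = 9
  3^6 mod 13 = (9 * 3) mod 13 = 1
  3^7 mod 13 = (1 * 3) mod 13 = 3
  3^8 mod 13 = (3 * 3) mod 13 = 9
  3^9 mod 13 = (9 * 3) mod 13 = 1
  3^10 mod 13 = (1 * 3) mod 13 = 3
Result: shared secret = 3.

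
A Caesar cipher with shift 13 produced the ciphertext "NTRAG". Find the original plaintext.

Step 1: Reverse the shift by subtracting 13 from each letter position.
  N (position 13) -> position (13-13) mod 26 = 0 -> A
  T (position 19) -> position (19-13) mod 26 = 6 -> G
  R (position 17) -> position (17-13) mod 26 = 4 -> E
  A (position 0) -> position (0-13) mod 26 = 13 -> N
  G (position 6) -> position (6-13) mod 26 = 19 -> T
Decrypted message: AGENT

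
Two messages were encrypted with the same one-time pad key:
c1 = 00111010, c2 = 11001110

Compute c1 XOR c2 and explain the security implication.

Step 1: c1 XOR c2 = (m1 XOR k) XOR (m2 XOR k).
Step 2: By XOR associativity/commutativity: = m1 XOR m2 XOR k XOR k = m1 XOR m2.
Step 3: 00111010 XOR 11001110 = 11110100 = 244.
Step 4: The key cancels out! An attacker learns m1 XOR m2 = 244, revealing the relationship between plaintexts.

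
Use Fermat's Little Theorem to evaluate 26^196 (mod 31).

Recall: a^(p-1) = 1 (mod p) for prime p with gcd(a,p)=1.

Step 1: Since 31 is prime, by Fermat's Little Theorem: 26^30 = 1 (mod 31).
Step 2: Reduce exponent: 196 mod 30 = 16.
Step 3: So 26^196 = 26^16 (mod 31).
Step 4: 26^16 mod 31 = 5.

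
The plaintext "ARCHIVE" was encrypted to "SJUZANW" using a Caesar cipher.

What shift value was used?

Step 1: Compare first letters: A (position 0) -> S (position 18).
Step 2: Shift = (18 - 0) mod 26 = 18.
The shift value is 18.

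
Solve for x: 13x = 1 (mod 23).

Step 1: We need x such that 13 * x = 1 (mod 23).
Step 2: Using the extended Euclidean algorithm or trial:
  13 * 16 = 208 = 9 * 23 + 1.
Step 3: Since 208 mod 23 = 1, the inverse is x = 16.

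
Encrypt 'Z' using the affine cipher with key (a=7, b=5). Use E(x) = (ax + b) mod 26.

Step 1: Convert 'Z' to number: x = 25.
Step 2: E(25) = (7 * 25 + 5) mod 26 = 180 mod 26 = 24.
Step 3: Convert 24 back to letter: Y.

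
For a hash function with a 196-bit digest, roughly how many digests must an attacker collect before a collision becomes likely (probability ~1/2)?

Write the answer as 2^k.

Step 1: The birthday paradox gives collision probability ~50% after sqrt(2^n) = 2^(n/2) hashes.
Step 2: For 196-bit output: 2^(196/2) = 2^98.
Step 3: Approximately 2^98 hash computations needed.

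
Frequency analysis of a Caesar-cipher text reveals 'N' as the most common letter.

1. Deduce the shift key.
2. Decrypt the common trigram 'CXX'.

Step 1: In English, 'E' is the most frequent letter (12.7%).
Step 2: The most frequent ciphertext letter is 'N' (position 13).
Step 3: Shift = (13 - 4) mod 26 = 9.
Step 4: Decrypt 'CXX' by shifting back 9:
  C -> T
  X -> O
  X -> O
Step 5: 'CXX' decrypts to 'TOO'.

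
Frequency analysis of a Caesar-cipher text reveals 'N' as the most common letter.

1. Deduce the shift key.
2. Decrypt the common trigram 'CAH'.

Step 1: In English, 'E' is the most frequent letter (12.7%).
Step 2: The most frequent ciphertext letter is 'N' (position 13).
Step 3: Shift = (13 - 4) mod 26 = 9.
Step 4: Decrypt 'CAH' by shifting back 9:
  C -> T
  A -> R
  H -> Y
Step 5: 'CAH' decrypts to 'TRY'.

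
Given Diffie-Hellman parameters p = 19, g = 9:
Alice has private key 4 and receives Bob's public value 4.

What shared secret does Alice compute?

Step 1: s = B^a mod p = 4^4 mod 19.
  4^1 mod 19 = 4
  4^2 mod 19 = (4 * 4) mod 19 = 16
  4^3 mod 19 = (16 * 4) mod 19 = 7
  4^4 mod 19 = (7 * 4) mod 19 = 9
Result: shared secret = 9.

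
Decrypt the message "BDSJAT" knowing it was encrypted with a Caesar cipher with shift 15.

Step 1: Reverse the shift by subtracting 15 from each letter position.
  B (position 1) -> position (1-15) mod 26 = 12 -> M
  D (position 3) -> position (3-15) mod 26 = 14 -> O
  S (position 18) -> position (18-15) mod 26 = 3 -> D
  J (position 9) -> position (9-15) mod 26 = 20 -> U
  A (position 0) -> position (0-15) mod 26 = 11 -> L
  T (position 19) -> position (19-15) mod 26 = 4 -> E
Decrypted message: MODULE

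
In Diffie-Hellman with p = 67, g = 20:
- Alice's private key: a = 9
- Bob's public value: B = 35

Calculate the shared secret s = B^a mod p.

Step 1: s = B^a mod p = 35^9 mod 67.
  35^1 mod 67 = 35
  35^2 mod 67 = (35 * 35) mod 67 = 19
  35^3 mod 67 = (19 * 35) mod 67 = 62
  35^4 mod 67 = (62 * 35) mod 67 = 26
  35^5 mod 67 = (26 * 35) mod 67 = 39
  35^6 mod 67 = (39 * 35) mod 67 = 25
  35^7 mod 67 = (25 * 35) mod 67 = 4
  35^8 mod 67 = (4 * 35) mod 67 = 6
  35^9 mod 67 = (6 * 35) mod 67 = 9
Result: shared secret = 9.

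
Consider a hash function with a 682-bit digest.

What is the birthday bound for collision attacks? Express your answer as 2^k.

Step 1: The birthday paradox gives collision probability ~50% after sqrt(2^n) = 2^(n/2) hashes.
Step 2: For 682-bit output: 2^(682/2) = 2^341.
Step 3: Approximately 2^341 hash computations needed.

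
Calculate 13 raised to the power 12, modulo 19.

Step 1: Compute 13^12 mod 19 step by step, reducing modulo 19 at each step.
  13^1 mod 19 = 13
  13^2 mod 19 = (13 * 13) mod 19 = 17
  13^3 mod 19 = (17 * 13) mod 19 = 12
  13^4 mod 19 = (12 * 13) mod 19 = 4
  13^5 mod 19 = (4 * 13) mod 19 = 14
  13^6 mod 19 = (14 * 13) mod 19 = 11
  13^7 mod 19 = (11 * 13) mod 19 = 10
  13^8 mod 19 = (10 * 13) mod 19 = 16
  13^9 mod 19 = (16 * 13) mod 19 = 18
  13^10 mod 19 = (18 * 13) mod 19 = 6
  13^11 mod 19 = (6 * 13) mod 19 = 2
  13^12 mod 19 = (2 * 13) mod 19 = 7
Step 2: Result = 7.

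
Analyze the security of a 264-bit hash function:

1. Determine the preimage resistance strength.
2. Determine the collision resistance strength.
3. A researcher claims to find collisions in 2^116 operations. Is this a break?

Step 1: Preimage resistance requires brute-force of 2^264 operations.
Step 2: Collision resistance (birthday bound) = 2^(264/2) = 2^132.
Step 3: The claimed attack costs 2^116 operations.
Step 4: Since 2^116 < 2^132, the claimed attack beats the generic birthday bound, so collision resistance is broken.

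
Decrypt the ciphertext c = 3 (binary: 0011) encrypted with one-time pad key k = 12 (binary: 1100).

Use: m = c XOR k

Step 1: XOR ciphertext with key:
  Ciphertext: 0011
  Key:        1100
  XOR:        1111
Step 2: Plaintext = 1111 = 15 in decimal.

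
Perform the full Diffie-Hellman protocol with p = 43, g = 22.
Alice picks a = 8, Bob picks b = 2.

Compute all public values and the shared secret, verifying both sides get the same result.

Step 1: A = g^a mod p = 22^8 mod 43 = 21.
Step 2: B = g^b mod p = 22^2 mod 43 = 11.
Step 3: Alice computes s = B^a mod p = 11^8 mod 43 = 11.
Step 4: Bob computes s = A^b mod p = 21^2 mod 43 = 11.
Both sides agree: shared secret = 11.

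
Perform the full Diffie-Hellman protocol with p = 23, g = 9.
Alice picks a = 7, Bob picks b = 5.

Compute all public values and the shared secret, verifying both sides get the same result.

Step 1: A = g^a mod p = 9^7 mod 23 = 4.
Step 2: B = g^b mod p = 9^5 mod 23 = 8.
Step 3: Alice computes s = B^a mod p = 8^7 mod 23 = 12.
Step 4: Bob computes s = A^b mod p = 4^5 mod 23 = 12.
Both sides agree: shared secret = 12.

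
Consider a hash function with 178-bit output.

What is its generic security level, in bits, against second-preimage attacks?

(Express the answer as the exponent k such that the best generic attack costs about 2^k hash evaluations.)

Step 1: The hash has a 178-bit output.
Step 2: Second-preimage resistance means: given a specific input x, it should be infeasible to find a different y with h(y) = h(x).
With a 178-bit output, a generic search for a second preimage costs about 2^178 evaluations (each trial matches the fixed target with probability 2^-178).
Step 3: Security level = 178 bits.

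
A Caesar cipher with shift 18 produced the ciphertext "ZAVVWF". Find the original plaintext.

Step 1: Reverse the shift by subtracting 18 from each letter position.
  Z (position 25) -> position (25-18) mod 26 = 7 -> H
  A (position 0) -> position (0-18) mod 26 = 8 -> I
  V (position 21) -> position (21-18) mod 26 = 3 -> D
  V (position 21) -> position (21-18) mod 26 = 3 -> D
  W (position 22) -> position (22-18) mod 26 = 4 -> E
  F (position 5) -> position (5-18) mod 26 = 13 -> N
Decrypted message: HIDDEN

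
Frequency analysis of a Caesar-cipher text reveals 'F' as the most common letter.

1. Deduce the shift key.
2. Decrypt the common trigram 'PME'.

Step 1: In English, 'E' is the most frequent letter (12.7%).
Step 2: The most frequent ciphertext letter is 'F' (position 5).
Step 3: Shift = (5 - 4) mod 26 = 1.
Step 4: Decrypt 'PME' by shifting back 1:
  P -> O
  M -> L
  E -> D
Step 5: 'PME' decrypts to 'OLD'.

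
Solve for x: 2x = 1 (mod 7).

Step 1: We need x such that 2 * x = 1 (mod 7).
Step 2: Using the extended Euclidean algorithm or trial:
  2 * 4 = 8 = 1 * 7 + 1.
Step 3: Since 8 mod 7 = 1, the inverse is x = 4.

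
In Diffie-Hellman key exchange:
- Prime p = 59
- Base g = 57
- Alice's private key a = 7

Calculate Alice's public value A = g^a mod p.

Step 1: A = g^a mod p = 57^7 mod 59.
  57^1 mod 59 = 57
  57^2 mod 59 = (57 * 57) mod 59 = 4
  57^3 mod 59 = (4 * 57) mod 59 = 51
  57^4 mod 59 = (51 * 57) mod 59 = 16
  57^5 mod 59 = (16 * 57) mod 59 = 27
  57^6 mod 59 = (27 * 57) mod 59 = 5
  57^7 mod 59 = (5 * 57) mod 59 = 49
Result: A = 49.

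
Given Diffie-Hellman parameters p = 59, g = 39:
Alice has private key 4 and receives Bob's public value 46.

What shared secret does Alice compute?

Step 1: s = B^a mod p = 46^4 mod 59.
  46^1 mod 59 = 46
  46^2 mod 59 = (46 * 46) mod 59 = 51
  46^3 mod 59 = (51 * 46) mod 59 = 45
  46^4 mod 59 = (45 * 46) mod 59 = 5
Result: shared secret = 5.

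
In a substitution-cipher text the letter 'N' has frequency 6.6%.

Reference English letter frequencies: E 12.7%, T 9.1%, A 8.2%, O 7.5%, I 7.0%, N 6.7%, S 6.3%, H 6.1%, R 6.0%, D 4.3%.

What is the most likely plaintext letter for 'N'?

Step 1: The observed frequency is 6.6%.
Step 2: Compare with English frequencies:
  E: 12.7% (difference: 6.1%)
  T: 9.1% (difference: 2.5%)
  A: 8.2% (difference: 1.6%)
  O: 7.5% (difference: 0.9%)
  I: 7.0% (difference: 0.4%)
  N: 6.7% (difference: 0.1%) <-- closest
  S: 6.3% (difference: 0.3%)
  H: 6.1% (difference: 0.5%)
  R: 6.0% (difference: 0.6%)
  D: 4.3% (difference: 2.3%)
Step 3: 'N' most likely represents 'N' (frequency 6.7%).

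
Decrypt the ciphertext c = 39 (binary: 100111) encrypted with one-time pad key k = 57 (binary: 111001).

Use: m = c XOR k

Step 1: XOR ciphertext with key:
  Ciphertext: 100111
  Key:        111001
  XOR:        011110
Step 2: Plaintext = 011110 = 30 in decimal.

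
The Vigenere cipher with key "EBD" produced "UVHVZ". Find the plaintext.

Step 1: Extend key: EBDEB
Step 2: Decrypt each letter (c - k) mod 26:
  U(20) - E(4) = (20-4) mod 26 = 16 = Q
  V(21) - B(1) = (21-1) mod 26 = 20 = U
  H(7) - D(3) = (7-3) mod 26 = 4 = E
  V(21) - E(4) = (21-4) mod 26 = 17 = R
  Z(25) - B(1) = (25-1) mod 26 = 24 = Y
Plaintext: QUERY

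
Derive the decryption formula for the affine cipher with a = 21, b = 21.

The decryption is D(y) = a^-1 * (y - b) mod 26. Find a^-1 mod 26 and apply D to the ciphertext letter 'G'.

Step 1: Find a^-1, the modular inverse of 21 mod 26.
Step 2: We need 21 * a^-1 = 1 (mod 26).
Step 3: 21 * 5 = 105 = 4 * 26 + 1, so a^-1 = 5.
Step 4: D(y) = 5(y - 21) mod 26.
Step 5: Apply to 'G' (y = 6): D(6) = 5 * (6 - 21) mod 26 = 5 * -15 mod 26 = 3 -> 'D'.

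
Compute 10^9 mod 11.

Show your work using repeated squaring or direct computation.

Step 1: Compute 10^9 mod 11 step by step, reducing modulo 11 at each step.
  10^1 mod 11 = 10
  10^2 mod 11 = (10 * 10) mod 11 = 1
  10^3 mod 11 = (1 * 10) mod 11 = 10
  10^4 mod 11 = (10 * 10) mod 11 = 1
  10^5 mod 11 = (1 * 10) mod 11 = 10
  10^6 mod 11 = (10 * 10) mod 11 = 1
  10^7 mod 11 = (1 * 10) mod 11 = 10
  10^8 mod 11 = (10 * 10) mod 11 = 1
  10^9 mod 11 = (1 * 10) mod 11 = 10
Step 2: Result = 10.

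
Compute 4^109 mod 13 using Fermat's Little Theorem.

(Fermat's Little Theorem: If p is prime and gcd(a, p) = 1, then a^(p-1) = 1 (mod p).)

Step 1: Since 13 is prime, by Fermat's Little Theorem: 4^12 = 1 (mod 13).
Step 2: Reduce exponent: 109 mod 12 = 1.
Step 3: So 4^109 = 4^1 (mod 13).
Step 4: 4^1 mod 13 = 4.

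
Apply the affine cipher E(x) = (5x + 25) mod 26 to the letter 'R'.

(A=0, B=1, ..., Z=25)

Step 1: Convert 'R' to number: x = 17.
Step 2: E(17) = (5 * 17 + 25) mod 26 = 110 mod 26 = 6.
Step 3: Convert 6 back to letter: G.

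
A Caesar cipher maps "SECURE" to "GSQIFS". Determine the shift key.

Step 1: Compare first letters: S (position 18) -> G (position 6).
Step 2: Shift = (6 - 18) mod 26 = 14.
The shift value is 14.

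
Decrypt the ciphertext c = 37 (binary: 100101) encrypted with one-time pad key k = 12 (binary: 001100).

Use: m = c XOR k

Step 1: XOR ciphertext with key:
  Ciphertext: 100101
  Key:        001100
  XOR:        101001
Step 2: Plaintext = 101001 = 41 in decimal.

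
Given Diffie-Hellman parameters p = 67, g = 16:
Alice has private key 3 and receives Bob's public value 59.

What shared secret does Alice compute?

Step 1: s = B^a mod p = 59^3 mod 67.
  59^1 mod 67 = 59
  59^2 mod 67 = (59 * 59) mod 67 = 64
  59^3 mod 67 = (64 * 59) mod 67 = 24
Result: shared secret = 24.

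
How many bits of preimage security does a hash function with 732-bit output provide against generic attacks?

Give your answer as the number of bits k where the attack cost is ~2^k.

Step 1: The hash has a 732-bit output.
Step 2: Preimage resistance means: given a digest h(x), it should be infeasible to find any input that hashes to it.
With a 732-bit output there are 2^732 possible digests, so a generic brute-force preimage search costs about 2^732 evaluations.
Step 3: Security level = 732 bits.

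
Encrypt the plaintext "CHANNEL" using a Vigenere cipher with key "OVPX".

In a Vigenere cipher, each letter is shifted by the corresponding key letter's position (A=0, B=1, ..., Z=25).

Step 1: Repeat key to match plaintext length:
  Plaintext: CHANNEL
  Key:       OVPXOVP
Step 2: Encrypt each letter:
  C(2) + O(14) = (2+14) mod 26 = 16 = Q
  H(7) + V(21) = (7+21) mod 26 = 2 = C
  A(0) + P(15) = (0+15) mod 26 = 15 = P
  N(13) + X(23) = (13+23) mod 26 = 10 = K
  N(13) + O(14) = (13+14) mod 26 = 1 = B
  E(4) + V(21) = (4+21) mod 26 = 25 = Z
  L(11) + P(15) = (11+15) mod 26 = 0 = A
Ciphertext: QCPKBZA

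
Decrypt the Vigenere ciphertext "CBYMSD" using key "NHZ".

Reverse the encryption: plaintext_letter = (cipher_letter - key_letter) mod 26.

Step 1: Extend key: NHZNHZ
Step 2: Decrypt each letter (c - k) mod 26:
  C(2) - N(13) = (2-13) mod 26 = 15 = P
  B(1) - H(7) = (1-7) mod 26 = 20 = U
  Y(24) - Z(25) = (24-25) mod 26 = 25 = Z
  M(12) - N(13) = (12-13) mod 26 = 25 = Z
  S(18) - H(7) = (18-7) mod 26 = 11 = L
  D(3) - Z(25) = (3-25) mod 26 = 4 = E
Plaintext: PUZZLE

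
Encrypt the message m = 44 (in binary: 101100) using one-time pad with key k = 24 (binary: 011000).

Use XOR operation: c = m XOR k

Step 1: Write out the XOR operation bit by bit:
  Message: 101100
  Key:     011000
  XOR:     110100
Step 2: Convert to decimal: 110100 = 52.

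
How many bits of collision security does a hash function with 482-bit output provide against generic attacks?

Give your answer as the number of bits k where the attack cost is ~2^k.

Step 1: The hash has a 482-bit output.
Step 2: Collision resistance means it should be infeasible to find any x != y with h(x) = h(y).
By the birthday bound, a generic collision search succeeds after about sqrt(2^482) = 2^(482/2) = 2^241 evaluations.
Step 3: Security level = 241 bits.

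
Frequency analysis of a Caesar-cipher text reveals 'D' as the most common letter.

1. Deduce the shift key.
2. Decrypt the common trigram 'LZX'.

Step 1: In English, 'E' is the most frequent letter (12.7%).
Step 2: The most frequent ciphertext letter is 'D' (position 3).
Step 3: Shift = (3 - 4) mod 26 = 25.
Step 4: Decrypt 'LZX' by shifting back 25:
  L -> M
  Z -> A
  X -> Y
Step 5: 'LZX' decrypts to 'MAY'.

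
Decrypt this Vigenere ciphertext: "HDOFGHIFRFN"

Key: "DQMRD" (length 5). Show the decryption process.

Step 1: Key 'DQMRD' has length 5. Extended key: DQMRDDQMRDD
Step 2: Decrypt each position:
  H(7) - D(3) = 4 = E
  D(3) - Q(16) = 13 = N
  O(14) - M(12) = 2 = C
  F(5) - R(17) = 14 = O
  G(6) - D(3) = 3 = D
  H(7) - D(3) = 4 = E
  I(8) - Q(16) = 18 = S
  F(5) - M(12) = 19 = T
  R(17) - R(17) = 0 = A
  F(5) - D(3) = 2 = C
  N(13) - D(3) = 10 = K
Plaintext: ENCODESTACK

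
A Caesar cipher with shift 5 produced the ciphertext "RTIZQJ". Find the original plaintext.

Step 1: Reverse the shift by subtracting 5 from each letter position.
  R (position 17) -> position (17-5) mod 26 = 12 -> M
  T (position 19) -> position (19-5) mod 26 = 14 -> O
  I (position 8) -> position (8-5) mod 26 = 3 -> D
  Z (position 25) -> position (25-5) mod 26 = 20 -> U
  Q (position 16) -> position (16-5) mod 26 = 11 -> L
  J (position 9) -> position (9-5) mod 26 = 4 -> E
Decrypted message: MODULE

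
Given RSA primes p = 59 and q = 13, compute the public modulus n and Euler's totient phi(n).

Step 1: n = p * q = 59 * 13 = 767.
Step 2: phi(n) = (p-1)(q-1) = 58 * 12 = 696.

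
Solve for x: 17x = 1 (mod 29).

Step 1: We need x such that 17 * x = 1 (mod 29).
Step 2: Using the extended Euclidean algorithm or trial:
  17 * 12 = 204 = 7 * 29 + 1.
Step 3: Since 204 mod 29 = 1, the inverse is x = 12.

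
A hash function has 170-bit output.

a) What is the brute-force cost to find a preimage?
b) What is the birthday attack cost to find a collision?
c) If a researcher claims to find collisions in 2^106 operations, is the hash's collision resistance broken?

Step 1: Preimage resistance requires brute-force of 2^170 operations.
Step 2: Collision resistance (birthday bound) = 2^(170/2) = 2^85.
Step 3: The claimed attack costs 2^106 operations.
Step 4: Since 2^106 >= 2^85, the claimed attack is no faster than the generic birthday attack, so this does not break collision resistance.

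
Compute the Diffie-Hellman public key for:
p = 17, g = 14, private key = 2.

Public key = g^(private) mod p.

Step 1: A = g^a mod p = 14^2 mod 17.
  14^1 mod 17 = 14
  14^2 mod 17 = (14 * 14) mod 17 = 9
Result: A = 9.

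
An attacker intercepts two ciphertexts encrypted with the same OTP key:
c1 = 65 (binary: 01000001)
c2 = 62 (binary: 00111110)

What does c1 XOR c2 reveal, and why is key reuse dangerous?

Step 1: c1 XOR c2 = (m1 XOR k) XOR (m2 XOR k).
Step 2: By XOR associativity/commutativity: = m1 XOR m2 XOR k XOR k = m1 XOR m2.
Step 3: 01000001 XOR 00111110 = 01111111 = 127.
Step 4: The key cancels out! An attacker learns m1 XOR m2 = 127, revealing the relationship between plaintexts.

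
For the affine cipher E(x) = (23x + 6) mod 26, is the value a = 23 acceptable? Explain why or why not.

Step 1: Compute gcd(23, 26).
Step 2: gcd(23, 26) = 1.
Since gcd = 1, 23 is coprime with 26, so it is a valid key.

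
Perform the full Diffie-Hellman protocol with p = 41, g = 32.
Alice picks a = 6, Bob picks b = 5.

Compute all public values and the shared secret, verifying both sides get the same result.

Step 1: A = g^a mod p = 32^6 mod 41 = 40.
Step 2: B = g^b mod p = 32^5 mod 41 = 32.
Step 3: Alice computes s = B^a mod p = 32^6 mod 41 = 40.
Step 4: Bob computes s = A^b mod p = 40^5 mod 41 = 40.
Both sides agree: shared secret = 40.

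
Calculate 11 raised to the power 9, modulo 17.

Step 1: Compute 11^9 mod 17 step by step, reducing modulo 17 at each step.
  11^1 mod 17 = 11
  11^2 mod 17 = (11 * 11) mod 17 = 2
  11^3 mod 17 = (2 * 11) mod 17 = 5
  11^4 mod 17 = (5 * 11) mod 17 = 4
  11^5 mod 17 = (4 * 11) mod 17 = 10
  11^6 mod 17 = (10 * 11) mod 17 = 8
  11^7 mod 17 = (8 * 11) mod 17 = 3
  11^8 mod 17 = (3 * 11) mod 17 = 16
  11^9 mod 17 = (16 * 11) mod 17 = 6
Step 2: Result = 6.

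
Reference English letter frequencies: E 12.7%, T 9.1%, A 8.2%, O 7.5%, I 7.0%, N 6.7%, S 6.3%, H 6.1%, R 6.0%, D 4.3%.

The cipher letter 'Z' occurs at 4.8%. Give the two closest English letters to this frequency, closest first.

Step 1: Observed frequency of 'Z' is 4.8%.
Step 2: Compute distances to each reference frequency and sort:
  D (4.3%): difference = 0.5% <-- BEST
  R (6.0%): difference = 1.2% <-- RUNNER-UP
  H (6.1%): difference = 1.3%
  S (6.3%): difference = 1.5%
  N (6.7%): difference = 1.9%
Step 3: Most likely is 'D' (4.3%, diff 0.5%); second most likely is 'R' (6.0%, diff 1.2%).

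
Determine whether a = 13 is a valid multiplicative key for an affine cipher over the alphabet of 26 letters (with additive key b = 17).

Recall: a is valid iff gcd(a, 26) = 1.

Step 1: Compute gcd(13, 26).
Step 2: gcd(13, 26) = 13.
Since gcd = 13 != 1, 13 shares a common factor with 26, so it cannot be used.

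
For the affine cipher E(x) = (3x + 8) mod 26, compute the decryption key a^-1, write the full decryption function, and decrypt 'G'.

Step 1: Find a^-1, the modular inverse of 3 mod 26.
Step 2: We need 3 * a^-1 = 1 (mod 26).
Step 3: 3 * 9 = 27 = 1 * 26 + 1, so a^-1 = 9.
Step 4: D(y) = 9(y - 8) mod 26.
Step 5: Apply to 'G' (y = 6): D(6) = 9 * (6 - 8) mod 26 = 9 * -2 mod 26 = 8 -> 'I'.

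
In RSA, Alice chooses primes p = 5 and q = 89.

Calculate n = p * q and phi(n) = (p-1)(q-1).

Step 1: n = p * q = 5 * 89 = 445.
Step 2: phi(n) = (p-1)(q-1) = 4 * 88 = 352.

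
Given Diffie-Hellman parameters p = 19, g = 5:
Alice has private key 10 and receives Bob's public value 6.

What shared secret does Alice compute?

Step 1: s = B^a mod p = 6^10 mod 19.
  6^1 mod 19 = 6
  6^2 mod 19 = (6 * 6) mod 19 = 17
  6^3 mod 19 = (17 * 6) mod 19 = 7
  6^4 mod 19 = (7 * 6) mod 19 = 4
  6^5 mod 19 = (4 * 6) mod 19 = 5
  6^6 mod 19 = (5 * 6) mod 19 = 11
  6^7 mod 19 = (11 * 6) mod 19 = 9
  6^8 mod 19 = (9 * 6) mod 19 = 16
  6^9 mod 19 = (16 * 6) mod 19 = 1
  6^10 mod 19 = (1 * 6) mod 19 = 6
Result: shared secret = 6.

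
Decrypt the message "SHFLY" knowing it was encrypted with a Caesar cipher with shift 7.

Step 1: Reverse the shift by subtracting 7 from each letter position.
  S (position 18) -> position (18-7) mod 26 = 11 -> L
  H (position 7) -> position (7-7) mod 26 = 0 -> A
  F (position 5) -> position (5-7) mod 26 = 24 -> Y
  L (position 11) -> position (11-7) mod 26 = 4 -> E
  Y (position 24) -> position (24-7) mod 26 = 17 -> R
Decrypted message: LAYER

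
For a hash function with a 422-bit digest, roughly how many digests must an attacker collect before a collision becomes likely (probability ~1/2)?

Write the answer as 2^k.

Step 1: The birthday paradox gives collision probability ~50% after sqrt(2^n) = 2^(n/2) hashes.
Step 2: For 422-bit output: 2^(422/2) = 2^211.
Step 3: Approximately 2^211 hash computations needed.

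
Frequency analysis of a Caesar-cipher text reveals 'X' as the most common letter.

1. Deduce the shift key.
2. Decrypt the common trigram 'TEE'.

Step 1: In English, 'E' is the most frequent letter (12.7%).
Step 2: The most frequent ciphertext letter is 'X' (position 23).
Step 3: Shift = (23 - 4) mod 26 = 19.
Step 4: Decrypt 'TEE' by shifting back 19:
  T -> A
  E -> L
  E -> L
Step 5: 'TEE' decrypts to 'ALL'.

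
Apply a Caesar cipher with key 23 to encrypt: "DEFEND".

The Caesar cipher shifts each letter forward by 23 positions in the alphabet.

Step 1: For each letter, shift forward by 23 positions (mod 26).
  D (position 3) -> position (3+23) mod 26 = 0 -> A
  E (position 4) -> position (4+23) mod 26 = 1 -> B
  F (position 5) -> position (5+23) mod 26 = 2 -> C
  E (position 4) -> position (4+23) mod 26 = 1 -> B
  N (position 13) -> position (13+23) mod 26 = 10 -> K
  D (position 3) -> position (3+23) mod 26 = 0 -> A
Result: ABCBKA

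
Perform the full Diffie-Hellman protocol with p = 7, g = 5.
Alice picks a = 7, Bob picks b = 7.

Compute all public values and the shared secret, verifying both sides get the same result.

Step 1: A = g^a mod p = 5^7 mod 7 = 5.
Step 2: B = g^b mod p = 5^7 mod 7 = 5.
Step 3: Alice computes s = B^a mod p = 5^7 mod 7 = 5.
Step 4: Bob computes s = A^b mod p = 5^7 mod 7 = 5.
Both sides agree: shared secret = 5.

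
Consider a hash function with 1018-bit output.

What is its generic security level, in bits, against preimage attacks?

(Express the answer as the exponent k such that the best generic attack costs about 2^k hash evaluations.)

Step 1: The hash has a 1018-bit output.
Step 2: Preimage resistance means: given a digest h(x), it should be infeasible to find any input that hashes to it.
With a 1018-bit output there are 2^1018 possible digests, so a generic brute-force preimage search costs about 2^1018 evaluations.
Step 3: Security level = 1018 bits.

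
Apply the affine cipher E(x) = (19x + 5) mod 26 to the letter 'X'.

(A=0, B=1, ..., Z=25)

Step 1: Convert 'X' to number: x = 23.
Step 2: E(23) = (19 * 23 + 5) mod 26 = 442 mod 26 = 0.
Step 3: Convert 0 back to letter: A.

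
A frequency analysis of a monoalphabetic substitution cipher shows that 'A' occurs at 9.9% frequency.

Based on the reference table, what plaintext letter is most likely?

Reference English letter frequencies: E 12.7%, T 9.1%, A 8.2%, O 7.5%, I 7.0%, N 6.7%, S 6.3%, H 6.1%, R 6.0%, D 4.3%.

Step 1: The observed frequency is 9.9%.
Step 2: Compare with English frequencies:
  E: 12.7% (difference: 2.8%)
  T: 9.1% (difference: 0.8%) <-- closest
  A: 8.2% (difference: 1.7%)
  O: 7.5% (difference: 2.4%)
  I: 7.0% (difference: 2.9%)
  N: 6.7% (difference: 3.2%)
  S: 6.3% (difference: 3.6%)
  H: 6.1% (difference: 3.8%)
  R: 6.0% (difference: 3.9%)
  D: 4.3% (difference: 5.6%)
Step 3: 'A' most likely represents 'T' (frequency 9.1%).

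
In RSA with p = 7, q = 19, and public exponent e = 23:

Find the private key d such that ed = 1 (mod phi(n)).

Step 1: n = 7 * 19 = 133.
Step 2: phi(n) = 6 * 18 = 108.
Step 3: Find d such that 23 * d = 1 (mod 108).
Step 4: d = 23^(-1) mod 108 = 47.
Verification: 23 * 47 = 1081 = 10 * 108 + 1.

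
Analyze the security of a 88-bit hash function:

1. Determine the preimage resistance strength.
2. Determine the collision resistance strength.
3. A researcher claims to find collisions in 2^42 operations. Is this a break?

Step 1: Preimage resistance requires brute-force of 2^88 operations.
Step 2: Collision resistance (birthday bound) = 2^(88/2) = 2^44.
Step 3: The claimed attack costs 2^42 operations.
Step 4: Since 2^42 < 2^44, the claimed attack beats the generic birthday bound, so collision resistance is broken.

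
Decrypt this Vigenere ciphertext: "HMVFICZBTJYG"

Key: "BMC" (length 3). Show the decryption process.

Step 1: Key 'BMC' has length 3. Extended key: BMCBMCBMCBMC
Step 2: Decrypt each position:
  H(7) - B(1) = 6 = G
  M(12) - M(12) = 0 = A
  V(21) - C(2) = 19 = T
  F(5) - B(1) = 4 = E
  I(8) - M(12) = 22 = W
  C(2) - C(2) = 0 = A
  Z(25) - B(1) = 24 = Y
  B(1) - M(12) = 15 = P
  T(19) - C(2) = 17 = R
  J(9) - B(1) = 8 = I
  Y(24) - M(12) = 12 = M
  G(6) - C(2) = 4 = E
Plaintext: GATEWAYPRIME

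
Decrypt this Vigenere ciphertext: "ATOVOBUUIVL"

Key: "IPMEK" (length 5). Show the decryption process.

Step 1: Key 'IPMEK' has length 5. Extended key: IPMEKIPMEKI
Step 2: Decrypt each position:
  A(0) - I(8) = 18 = S
  T(19) - P(15) = 4 = E
  O(14) - M(12) = 2 = C
  V(21) - E(4) = 17 = R
  O(14) - K(10) = 4 = E
  B(1) - I(8) = 19 = T
  U(20) - P(15) = 5 = F
  U(20) - M(12) = 8 = I
  I(8) - E(4) = 4 = E
  V(21) - K(10) = 11 = L
  L(11) - I(8) = 3 = D
Plaintext: SECRETFIELD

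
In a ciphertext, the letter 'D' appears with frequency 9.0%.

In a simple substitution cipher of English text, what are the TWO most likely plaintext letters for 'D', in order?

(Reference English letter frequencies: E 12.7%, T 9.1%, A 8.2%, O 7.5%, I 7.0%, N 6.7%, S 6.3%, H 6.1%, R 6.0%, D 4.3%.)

Step 1: Observed frequency of 'D' is 9.0%.
Step 2: Compute distances to each reference frequency and sort:
  T (9.1%): difference = 0.1% <-- BEST
  A (8.2%): difference = 0.8% <-- RUNNER-UP
  O (7.5%): difference = 1.5%
  I (7.0%): difference = 2.0%
  N (6.7%): difference = 2.3%
Step 3: Most likely is 'T' (9.1%, diff 0.1%); second most likely is 'A' (8.2%, diff 0.8%).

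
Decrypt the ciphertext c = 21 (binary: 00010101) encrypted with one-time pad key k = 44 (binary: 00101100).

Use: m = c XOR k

Step 1: XOR ciphertext with key:
  Ciphertext: 00010101
  Key:        00101100
  XOR:        00111001
Step 2: Plaintext = 00111001 = 57 in decimal.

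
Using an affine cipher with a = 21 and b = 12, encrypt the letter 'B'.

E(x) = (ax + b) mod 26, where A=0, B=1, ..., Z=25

Step 1: Convert 'B' to number: x = 1.
Step 2: E(1) = (21 * 1 + 12) mod 26 = 33 mod 26 = 7.
Step 3: Convert 7 back to letter: H.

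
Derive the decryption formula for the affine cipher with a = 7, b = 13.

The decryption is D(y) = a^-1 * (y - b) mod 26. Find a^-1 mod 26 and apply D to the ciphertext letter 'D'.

Step 1: Find a^-1, the modular inverse of 7 mod 26.
Step 2: We need 7 * a^-1 = 1 (mod 26).
Step 3: 7 * 15 = 105 = 4 * 26 + 1, so a^-1 = 15.
Step 4: D(y) = 15(y - 13) mod 26.
Step 5: Apply to 'D' (y = 3): D(3) = 15 * (3 - 13) mod 26 = 15 * -10 mod 26 = 6 -> 'G'.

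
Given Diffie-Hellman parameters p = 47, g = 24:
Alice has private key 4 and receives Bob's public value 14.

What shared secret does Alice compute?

Step 1: s = B^a mod p = 14^4 mod 47.
  14^1 mod 47 = 14
  14^2 mod 47 = (14 * 14) mod 47 = 8
  14^3 mod 47 = (8 * 14) mod 47 = 18
  14^4 mod 47 = (18 * 14) mod 47 = 17
Result: shared secret = 17.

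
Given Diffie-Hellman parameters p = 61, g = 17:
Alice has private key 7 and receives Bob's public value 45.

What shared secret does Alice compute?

Step 1: s = B^a mod p = 45^7 mod 61.
  45^1 mod 61 = 45
  45^2 mod 61 = (45 * 45) mod 61 = 12
  45^3 mod 61 = (12 * 45) mod 61 = 52
  45^4 mod 61 = (52 * 45) mod 61 = 22
  45^5 mod 61 = (22 * 45) mod 61 = 14
  45^6 mod 61 = (14 * 45) mod 61 = 20
  45^7 mod 61 = (20 * 45) mod 61 = 46
Result: shared secret = 46.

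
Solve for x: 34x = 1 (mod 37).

Step 1: We need x such that 34 * x = 1 (mod 37).
Step 2: Using the extended Euclidean algorithm or trial:
  34 * 12 = 408 = 11 * 37 + 1.
Step 3: Since 408 mod 37 = 1, the inverse is x = 12.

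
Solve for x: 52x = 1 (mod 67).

Step 1: We need x such that 52 * x = 1 (mod 67).
Step 2: Using the extended Euclidean algorithm or trial:
  52 * 58 = 3016 = 45 * 67 + 1.
Step 3: Since 3016 mod 67 = 1, the inverse is x = 58.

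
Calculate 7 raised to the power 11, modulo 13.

Step 1: Compute 7^11 mod 13 step by step, reducing modulo 13 at each step.
  7^1 mod 13 = 7
  7^2 mod 13 = (7 * 7) mod 13 = 10
  7^3 mod 13 = (10 * 7) mod 13 = 5
  7^4 mod 13 = (5 * 7) mod 13 = 9
  7^5 mod 13 = (9 * 7) mod 13 = 11
  7^6 mod 13 = (11 * 7) mod 13 = 12
  7^7 mod 13 = (12 * 7) mod 13 = 6
  7^8 mod 13 = (6 * 7) mod 13 = 3
  7^9 mod 13 = (3 * 7) mod 13 = 8
  7^10 mod 13 = (8 * 7) mod 13 = 4
  7^11 mod 13 = (4 * 7) mod 13 = 2
Step 2: Result = 2.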